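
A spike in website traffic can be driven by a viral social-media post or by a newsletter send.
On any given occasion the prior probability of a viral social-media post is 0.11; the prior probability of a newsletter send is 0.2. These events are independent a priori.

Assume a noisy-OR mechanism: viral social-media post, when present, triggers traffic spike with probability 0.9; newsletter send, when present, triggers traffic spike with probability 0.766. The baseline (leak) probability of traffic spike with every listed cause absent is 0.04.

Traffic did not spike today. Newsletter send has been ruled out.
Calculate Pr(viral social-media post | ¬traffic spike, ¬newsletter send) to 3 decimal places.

Under noisy-OR, P(traffic spike | causes) = 1 − (1−0.04)·∏(1−qᵢ) over the active causes.
Sum P(¬traffic spike|·) weighted by the priors over both values of viral social-media post:
  P(¬traffic spike | ¬newsletter send) = 0.96·0.89 + 0.096·0.11
        = 0.854400 + 0.010560 = 0.864960
Configurations with viral social-media post contribute 0.010560, so
  P(viral social-media post | ¬traffic spike, ¬newsletter send) = 0.010560 / 0.864960 ≈ 0.012

Pr(viral social-media post | ¬traffic spike, ¬newsletter send) ≈ 0.012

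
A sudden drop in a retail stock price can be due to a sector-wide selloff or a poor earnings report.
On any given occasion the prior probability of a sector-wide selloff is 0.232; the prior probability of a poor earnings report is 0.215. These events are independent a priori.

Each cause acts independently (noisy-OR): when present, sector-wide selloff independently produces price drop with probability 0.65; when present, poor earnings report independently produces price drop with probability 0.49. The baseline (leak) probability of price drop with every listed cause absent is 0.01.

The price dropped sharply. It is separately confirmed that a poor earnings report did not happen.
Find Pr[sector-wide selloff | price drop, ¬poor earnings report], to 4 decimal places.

Pr[sector-wide selloff | price drop, ¬poor earnings report] ≈ 0.9518

Under noisy-OR, P(price drop | causes) = 1 − (1−0.01)·∏(1−qᵢ) over the active causes.
Sum P(price drop|·) weighted by the priors over both values of sector-wide selloff:
  P(price drop | ¬poor earnings report) = 0.01·0.768 + 0.6535·0.232
        = 0.007680 + 0.151612 = 0.159292
Keeping only the sector-wide selloff-present terms gives 0.151612, so
  P(sector-wide selloff | price drop, ¬poor earnings report) = 0.151612 / 0.159292 ≈ 0.9518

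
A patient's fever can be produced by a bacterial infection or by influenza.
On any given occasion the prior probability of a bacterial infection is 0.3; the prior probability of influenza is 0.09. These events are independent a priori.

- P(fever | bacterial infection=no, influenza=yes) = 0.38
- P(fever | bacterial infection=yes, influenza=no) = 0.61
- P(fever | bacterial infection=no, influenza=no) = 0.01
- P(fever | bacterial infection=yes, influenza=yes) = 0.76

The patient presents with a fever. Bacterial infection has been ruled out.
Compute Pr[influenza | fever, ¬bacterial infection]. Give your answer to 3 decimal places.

Weight on influenza=true, given the evidence: 0.38*0.09 = 0.034200
Denominator P(fever | ¬bacterial infection): 0.01*0.91 + 0.38*0.09 = 0.043300
P(influenza | fever, ¬bacterial infection) = 0.034200/0.043300 ≈ 0.790

Pr[influenza | fever, ¬bacterial infection] ≈ 0.790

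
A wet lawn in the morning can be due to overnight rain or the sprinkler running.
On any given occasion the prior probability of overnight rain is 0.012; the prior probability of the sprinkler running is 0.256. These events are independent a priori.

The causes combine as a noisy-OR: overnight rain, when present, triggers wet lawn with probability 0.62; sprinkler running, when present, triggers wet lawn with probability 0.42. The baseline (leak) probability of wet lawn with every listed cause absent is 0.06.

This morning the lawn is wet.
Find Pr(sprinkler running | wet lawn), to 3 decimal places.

Pr(sprinkler running | wet lawn) ≈ 0.702

Under noisy-OR, P(wet lawn | causes) = 1 − (1−0.06)·∏(1−qᵢ) over the active causes.
By total probability over the 4 (overnight rain, sprinkler running) configurations:
  P(wet lawn) = 0.06*0.988*0.744 + 0.4548*0.988*0.256 + 0.6428*0.012*0.744 + 0.792824*0.012*0.256
        = 0.044104 + 0.115032 + 0.005739 + 0.002436 = 0.167311
The terms with sprinkler running present sum to 0.117468, so
  P(sprinkler running | wet lawn) = 0.117468 / 0.167311 ≈ 0.702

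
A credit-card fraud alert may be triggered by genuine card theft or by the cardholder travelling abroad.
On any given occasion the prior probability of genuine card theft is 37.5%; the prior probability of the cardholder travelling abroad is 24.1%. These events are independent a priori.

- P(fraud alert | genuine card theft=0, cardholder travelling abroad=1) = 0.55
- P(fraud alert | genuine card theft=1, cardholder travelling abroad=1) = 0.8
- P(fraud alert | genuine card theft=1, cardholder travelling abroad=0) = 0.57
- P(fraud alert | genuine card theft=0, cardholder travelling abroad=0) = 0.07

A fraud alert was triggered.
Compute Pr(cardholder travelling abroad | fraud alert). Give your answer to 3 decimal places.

P(fraud alert) = 0.07*0.625*0.759 + 0.55*0.625*0.241 + 0.57*0.375*0.759 + 0.8*0.375*0.241 = 0.033206 + 0.082844 + 0.162236 + 0.072300 = 0.350586
The cardholder travelling abroad-present share is 0.082844 + 0.072300 = 0.155144.
Hence the posterior is 0.155144/0.350586 ≈ 0.443.

Pr(cardholder travelling abroad | fraud alert) ≈ 0.443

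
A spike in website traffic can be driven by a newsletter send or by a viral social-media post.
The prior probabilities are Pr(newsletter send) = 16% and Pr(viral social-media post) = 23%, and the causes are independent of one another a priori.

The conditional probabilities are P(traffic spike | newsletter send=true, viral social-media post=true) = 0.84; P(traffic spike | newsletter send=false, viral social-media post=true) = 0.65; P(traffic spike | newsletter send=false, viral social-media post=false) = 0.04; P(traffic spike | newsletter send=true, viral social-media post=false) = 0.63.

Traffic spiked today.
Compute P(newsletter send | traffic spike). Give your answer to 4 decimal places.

P(newsletter send | traffic spike) ≈ 0.4174

P(traffic spike) = 0.04·0.84·0.77 + 0.65·0.84·0.23 + 0.63·0.16·0.77 + 0.84·0.16·0.23 = 0.025872 + 0.125580 + 0.077616 + 0.030912 = 0.259980
Restricting to configurations with newsletter send present: 0.077616 + 0.030912 = 0.108528.
So P(newsletter send | traffic spike) = 0.108528/0.259980 ≈ 0.4174.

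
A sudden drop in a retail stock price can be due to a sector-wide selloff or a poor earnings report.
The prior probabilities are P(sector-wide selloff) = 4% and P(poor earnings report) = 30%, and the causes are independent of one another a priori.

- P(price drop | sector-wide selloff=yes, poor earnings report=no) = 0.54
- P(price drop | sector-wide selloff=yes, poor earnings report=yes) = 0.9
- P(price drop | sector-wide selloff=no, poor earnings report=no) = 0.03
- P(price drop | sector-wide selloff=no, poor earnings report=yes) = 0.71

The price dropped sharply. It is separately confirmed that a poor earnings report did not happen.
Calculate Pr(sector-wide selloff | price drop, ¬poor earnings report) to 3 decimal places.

Pr(sector-wide selloff | price drop, ¬poor earnings report) ≈ 0.429

Weight on sector-wide selloff=true, given the evidence: 0.54×0.04 = 0.021600
Denominator P(price drop | ¬poor earnings report): 0.03×0.96 + 0.54×0.04 = 0.050400
Posterior = 0.021600 / 0.050400 ≈ 0.429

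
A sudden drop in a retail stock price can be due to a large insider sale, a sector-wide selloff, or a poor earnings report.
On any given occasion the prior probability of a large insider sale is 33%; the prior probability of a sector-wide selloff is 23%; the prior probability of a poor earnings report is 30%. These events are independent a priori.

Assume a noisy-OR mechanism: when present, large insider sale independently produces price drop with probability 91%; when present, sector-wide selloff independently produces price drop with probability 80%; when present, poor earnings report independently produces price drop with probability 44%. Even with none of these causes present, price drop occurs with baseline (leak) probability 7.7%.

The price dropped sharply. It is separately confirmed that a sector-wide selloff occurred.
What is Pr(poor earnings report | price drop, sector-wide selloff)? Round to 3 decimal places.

Pr(poor earnings report | price drop, sector-wide selloff) ≈ 0.313

Under noisy-OR, P(price drop | causes) = 1 − (1−0.077)·∏(1−qᵢ) over the active causes.
P(price drop | sector-wide selloff) = 0.8154×0.67×0.7 + 0.896624×0.67×0.3 + 0.983386×0.33×0.7 + 0.990696×0.33×0.3 = 0.382423 + 0.180221 + 0.227162 + 0.098079 = 0.887885
The poor earnings report-present share is 0.180221 + 0.098079 = 0.278300.
P(poor earnings report | price drop, sector-wide selloff) = 0.278300 / 0.887885 ≈ 0.313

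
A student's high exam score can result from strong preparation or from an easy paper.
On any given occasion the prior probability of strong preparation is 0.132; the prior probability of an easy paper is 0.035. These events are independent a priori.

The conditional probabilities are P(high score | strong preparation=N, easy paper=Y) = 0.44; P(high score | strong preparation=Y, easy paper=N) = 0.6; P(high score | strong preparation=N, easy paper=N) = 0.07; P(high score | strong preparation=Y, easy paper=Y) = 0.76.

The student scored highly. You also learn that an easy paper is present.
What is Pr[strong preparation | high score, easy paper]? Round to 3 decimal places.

Numerator (weight on configurations with strong preparation): 0.76·0.132 = 0.100320
The normalizing constant is 0.44·0.868 + 0.76·0.132 = 0.482240
P(strong preparation | high score, easy paper) = 0.100320/0.482240 ≈ 0.208

Pr[strong preparation | high score, easy paper] ≈ 0.208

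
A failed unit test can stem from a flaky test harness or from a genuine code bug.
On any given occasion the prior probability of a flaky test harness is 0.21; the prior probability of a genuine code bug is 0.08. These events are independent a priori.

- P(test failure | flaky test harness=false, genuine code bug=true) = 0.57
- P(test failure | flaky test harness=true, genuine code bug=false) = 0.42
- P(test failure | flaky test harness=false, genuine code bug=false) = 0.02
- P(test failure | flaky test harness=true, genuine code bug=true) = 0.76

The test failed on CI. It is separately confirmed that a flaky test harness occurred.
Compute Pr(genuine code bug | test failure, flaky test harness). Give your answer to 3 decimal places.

Pr(genuine code bug | test failure, flaky test harness) ≈ 0.136

P(test failure | flaky test harness) = 0.42*0.92 + 0.76*0.08 = 0.386400 + 0.060800 = 0.447200
The genuine code bug-present share is 0.76*0.08 = 0.060800.
P(genuine code bug | test failure, flaky test harness) = 0.060800 / 0.447200 ≈ 0.136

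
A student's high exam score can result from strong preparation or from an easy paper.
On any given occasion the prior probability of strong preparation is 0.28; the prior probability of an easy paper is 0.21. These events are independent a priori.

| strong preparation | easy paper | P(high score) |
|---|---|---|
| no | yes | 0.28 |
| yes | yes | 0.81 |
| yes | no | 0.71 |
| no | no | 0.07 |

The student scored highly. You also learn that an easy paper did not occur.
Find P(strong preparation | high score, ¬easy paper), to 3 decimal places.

Weight on strong preparation=true, given the evidence: 0.71·0.28 = 0.198800
Denominator P(high score | ¬easy paper): 0.07·0.72 + 0.71·0.28 = 0.249200
P(strong preparation | high score, ¬easy paper) = 0.198800/0.249200 ≈ 0.798

P(strong preparation | high score, ¬easy paper) ≈ 0.798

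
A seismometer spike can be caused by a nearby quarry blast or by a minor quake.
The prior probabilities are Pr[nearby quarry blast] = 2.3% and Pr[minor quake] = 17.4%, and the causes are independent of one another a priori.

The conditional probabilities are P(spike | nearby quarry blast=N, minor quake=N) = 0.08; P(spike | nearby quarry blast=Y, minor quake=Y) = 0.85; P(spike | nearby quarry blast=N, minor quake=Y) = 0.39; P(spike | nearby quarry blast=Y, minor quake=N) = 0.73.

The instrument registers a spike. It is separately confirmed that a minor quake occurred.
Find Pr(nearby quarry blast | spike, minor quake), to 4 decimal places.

Pr(nearby quarry blast | spike, minor quake) ≈ 0.0488

Sum P(spike|·) weighted by the priors over both values of nearby quarry blast:
  P(spike | minor quake) = 0.39×0.977 + 0.85×0.023
        = 0.381030 + 0.019550 = 0.400580
The terms with nearby quarry blast present sum to 0.019550, so
  P(nearby quarry blast | spike, minor quake) = 0.019550 / 0.400580 ≈ 0.0488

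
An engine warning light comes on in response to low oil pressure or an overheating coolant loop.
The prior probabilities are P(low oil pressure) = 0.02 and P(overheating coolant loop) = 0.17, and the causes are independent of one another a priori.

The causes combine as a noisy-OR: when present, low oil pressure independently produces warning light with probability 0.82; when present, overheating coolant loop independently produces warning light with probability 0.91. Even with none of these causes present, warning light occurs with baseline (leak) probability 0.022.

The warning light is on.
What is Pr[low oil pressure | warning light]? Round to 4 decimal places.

Under noisy-OR, P(warning light | causes) = 1 − (1−0.022)·∏(1−qᵢ) over the active causes.
P(warning light) = 0.022×0.98×0.83 + 0.91198×0.98×0.17 + 0.82396×0.02×0.83 + 0.984156×0.02×0.17 = 0.017895 + 0.151936 + 0.013678 + 0.003346 = 0.186855
The low oil pressure-present share is 0.013678 + 0.003346 = 0.017024.
So P(low oil pressure | warning light) = 0.017024/0.186855 ≈ 0.0911.

Pr[low oil pressure | warning light] ≈ 0.0911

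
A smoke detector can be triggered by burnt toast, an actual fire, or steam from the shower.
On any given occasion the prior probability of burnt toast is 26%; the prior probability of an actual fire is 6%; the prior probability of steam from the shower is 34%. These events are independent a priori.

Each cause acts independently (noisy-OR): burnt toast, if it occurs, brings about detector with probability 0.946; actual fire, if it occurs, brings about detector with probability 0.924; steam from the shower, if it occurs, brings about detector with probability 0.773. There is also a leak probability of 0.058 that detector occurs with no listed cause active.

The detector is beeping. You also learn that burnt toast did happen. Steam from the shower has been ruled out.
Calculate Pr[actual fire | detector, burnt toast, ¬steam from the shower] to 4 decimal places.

Under noisy-OR, P(detector | causes) = 1 − (1−0.058)·∏(1−qᵢ) over the active causes.
P(detector | burnt toast, ¬steam from the shower) = 0.949132×0.94 + 0.996134×0.06 = 0.892184 + 0.059768 = 0.951952
Of this, 0.059768 comes from 0.996134×0.06 (the actual fire=true cases).
P(actual fire | detector, burnt toast, ¬steam from the shower) = 0.059768 / 0.951952 ≈ 0.0628

Pr[actual fire | detector, burnt toast, ¬steam from the shower] ≈ 0.0628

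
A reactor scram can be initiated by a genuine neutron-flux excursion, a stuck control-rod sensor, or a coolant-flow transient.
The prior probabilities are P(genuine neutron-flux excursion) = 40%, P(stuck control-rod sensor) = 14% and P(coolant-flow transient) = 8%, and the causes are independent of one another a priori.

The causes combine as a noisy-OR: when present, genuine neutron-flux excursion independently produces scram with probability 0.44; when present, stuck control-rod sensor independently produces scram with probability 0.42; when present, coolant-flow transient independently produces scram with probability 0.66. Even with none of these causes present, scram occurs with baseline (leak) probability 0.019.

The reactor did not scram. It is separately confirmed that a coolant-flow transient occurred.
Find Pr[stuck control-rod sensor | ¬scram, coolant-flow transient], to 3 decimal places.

Under noisy-OR, P(scram | causes) = 1 − (1−0.019)·∏(1−qᵢ) over the active causes.
By total probability over the 4 (genuine neutron-flux excursion, stuck control-rod sensor) configurations:
  P(¬scram | coolant-flow transient) = 0.33354·0.6·0.86 + 0.193453·0.6·0.14 + 0.186782·0.4·0.86 + 0.108334·0.4·0.14
        = 0.172107 + 0.016250 + 0.064253 + 0.006067 = 0.258677
The terms with stuck control-rod sensor present sum to 0.022317, so
  P(stuck control-rod sensor | ¬scram, coolant-flow transient) = 0.022317 / 0.258677 ≈ 0.086

Pr[stuck control-rod sensor | ¬scram, coolant-flow transient] ≈ 0.086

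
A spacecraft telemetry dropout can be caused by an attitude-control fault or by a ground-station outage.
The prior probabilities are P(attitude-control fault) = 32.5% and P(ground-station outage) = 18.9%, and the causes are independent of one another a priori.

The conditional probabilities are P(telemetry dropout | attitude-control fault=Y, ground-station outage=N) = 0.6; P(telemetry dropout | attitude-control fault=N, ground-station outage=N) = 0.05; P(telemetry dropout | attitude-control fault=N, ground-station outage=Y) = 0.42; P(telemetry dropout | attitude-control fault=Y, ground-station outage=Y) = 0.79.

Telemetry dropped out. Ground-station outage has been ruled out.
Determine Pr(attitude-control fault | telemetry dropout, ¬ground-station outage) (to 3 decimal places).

Pr(attitude-control fault | telemetry dropout, ¬ground-station outage) ≈ 0.852

P(telemetry dropout | ¬ground-station outage) = 0.05×0.675 + 0.6×0.325 = 0.033750 + 0.195000 = 0.228750
The attitude-control fault-present share is 0.6×0.325 = 0.195000.
So P(attitude-control fault | telemetry dropout, ¬ground-station outage) = 0.195000/0.228750 ≈ 0.852.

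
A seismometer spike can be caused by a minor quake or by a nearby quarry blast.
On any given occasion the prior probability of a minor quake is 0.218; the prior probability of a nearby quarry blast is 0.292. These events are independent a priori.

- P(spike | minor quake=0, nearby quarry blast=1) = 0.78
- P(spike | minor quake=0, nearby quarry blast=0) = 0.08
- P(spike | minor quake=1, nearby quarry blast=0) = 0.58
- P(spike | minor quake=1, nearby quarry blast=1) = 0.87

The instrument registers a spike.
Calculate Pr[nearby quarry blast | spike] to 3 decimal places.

Pr[nearby quarry blast | spike] ≈ 0.636

Sum P(spike|·) weighted by the priors over the 4 (minor quake, nearby quarry blast) configurations:
  P(spike) = 0.08×0.782×0.708 + 0.78×0.782×0.292 + 0.58×0.218×0.708 + 0.87×0.218×0.292
        = 0.044292 + 0.178108 + 0.089520 + 0.055381 = 0.367301
Configurations with nearby quarry blast contribute 0.233489, so
  P(nearby quarry blast | spike) = 0.233489 / 0.367301 ≈ 0.636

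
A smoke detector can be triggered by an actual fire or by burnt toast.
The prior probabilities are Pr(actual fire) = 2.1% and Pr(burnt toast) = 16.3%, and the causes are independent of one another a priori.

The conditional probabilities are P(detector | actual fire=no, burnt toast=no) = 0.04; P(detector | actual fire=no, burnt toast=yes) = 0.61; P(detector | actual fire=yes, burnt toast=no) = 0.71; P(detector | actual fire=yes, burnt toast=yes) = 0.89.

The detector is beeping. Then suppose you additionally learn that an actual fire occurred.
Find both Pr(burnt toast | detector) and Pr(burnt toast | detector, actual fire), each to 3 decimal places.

Weight on burnt toast=true, given the evidence: 0.097342 + 0.003046 = 0.100388
Normalizer over all consistent configurations: 0.04·0.979·0.837 + 0.61·0.979·0.163 + 0.71·0.021·0.837 + 0.89·0.021·0.163 = 0.145645
Posterior = 0.100388 / 0.145645 ≈ 0.689

With the extra evidence:
For the numerator, keep only burnt toast=true terms: 0.89×0.163 = 0.145070
Denominator P(detector | actual fire): 0.71×0.837 + 0.89×0.163 = 0.739340
P(burnt toast | detector, actual fire) = 0.145070/0.739340 ≈ 0.196
This is intercausal reasoning (explaining away): once actual fire accounts for the detector, burnt toast becomes less likely.

Pr(burnt toast | detector) ≈ 0.689; Pr(burnt toast | detector, actual fire) ≈ 0.196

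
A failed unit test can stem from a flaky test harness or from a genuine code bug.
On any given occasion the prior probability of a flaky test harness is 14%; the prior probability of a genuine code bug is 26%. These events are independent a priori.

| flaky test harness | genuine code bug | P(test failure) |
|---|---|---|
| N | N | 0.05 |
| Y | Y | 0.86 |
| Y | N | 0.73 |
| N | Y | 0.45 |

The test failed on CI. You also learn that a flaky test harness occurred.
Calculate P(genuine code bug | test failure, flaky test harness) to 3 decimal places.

P(genuine code bug | test failure, flaky test harness) ≈ 0.293

P(test failure | flaky test harness) = 0.73·0.74 + 0.86·0.26 = 0.540200 + 0.223600 = 0.763800
Of this, 0.223600 comes from 0.86·0.26 (the genuine code bug=true cases).
P(genuine code bug | test failure, flaky test harness) = 0.223600 / 0.763800 ≈ 0.293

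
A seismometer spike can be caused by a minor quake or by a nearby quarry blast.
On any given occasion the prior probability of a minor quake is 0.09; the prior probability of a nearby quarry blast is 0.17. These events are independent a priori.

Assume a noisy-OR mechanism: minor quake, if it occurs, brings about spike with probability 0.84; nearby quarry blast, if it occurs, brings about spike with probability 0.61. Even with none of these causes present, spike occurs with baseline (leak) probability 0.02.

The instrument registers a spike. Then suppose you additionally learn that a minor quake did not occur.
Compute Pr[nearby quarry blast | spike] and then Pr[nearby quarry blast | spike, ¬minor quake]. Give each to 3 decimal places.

Under noisy-OR, P(spike | causes) = 1 − (1−0.02)·∏(1−qᵢ) over the active causes.
Sum P(spike|·) weighted by the priors over the 4 (minor quake, nearby quarry blast) configurations:
  P(spike) = 0.02×0.91×0.83 + 0.6178×0.91×0.17 + 0.8432×0.09×0.83 + 0.938848×0.09×0.17
        = 0.015106 + 0.095574 + 0.062987 + 0.014364 = 0.188031
Keeping only the nearby quarry blast-present terms gives 0.109938, so
  P(nearby quarry blast | spike) = 0.109938 / 0.188031 ≈ 0.585

With the extra evidence:
Sum P(spike|·) weighted by the priors over both values of nearby quarry blast:
  P(spike | ¬minor quake) = 0.02×0.83 + 0.6178×0.17
        = 0.016600 + 0.105026 = 0.121626
Configurations with nearby quarry blast contribute 0.105026, so
  P(nearby quarry blast | spike, ¬minor quake) = 0.105026 / 0.121626 ≈ 0.864
Ruling out minor quake raises the posterior on nearby quarry blast — the flip side of explaining away.

Pr[nearby quarry blast | spike] ≈ 0.585; Pr[nearby quarry blast | spike, ¬minor quake] ≈ 0.864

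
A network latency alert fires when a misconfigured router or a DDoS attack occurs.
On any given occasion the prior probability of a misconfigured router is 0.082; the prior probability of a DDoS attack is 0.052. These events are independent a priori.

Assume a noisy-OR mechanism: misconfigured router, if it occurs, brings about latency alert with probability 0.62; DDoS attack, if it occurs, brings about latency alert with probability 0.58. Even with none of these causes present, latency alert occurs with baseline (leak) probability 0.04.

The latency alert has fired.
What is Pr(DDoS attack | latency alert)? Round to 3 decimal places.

Pr(DDoS attack | latency alert) ≈ 0.276

Under noisy-OR, P(latency alert | causes) = 1 − (1−0.04)·∏(1−qᵢ) over the active causes.
For the numerator, keep only DDoS attack=true terms: 0.028489 + 0.003611 = 0.032100
Normalizer over all consistent configurations: 0.04*0.918*0.948 + 0.5968*0.918*0.052 + 0.6352*0.082*0.948 + 0.846784*0.082*0.052 = 0.116289
P(DDoS attack | latency alert) = 0.032100/0.116289 ≈ 0.276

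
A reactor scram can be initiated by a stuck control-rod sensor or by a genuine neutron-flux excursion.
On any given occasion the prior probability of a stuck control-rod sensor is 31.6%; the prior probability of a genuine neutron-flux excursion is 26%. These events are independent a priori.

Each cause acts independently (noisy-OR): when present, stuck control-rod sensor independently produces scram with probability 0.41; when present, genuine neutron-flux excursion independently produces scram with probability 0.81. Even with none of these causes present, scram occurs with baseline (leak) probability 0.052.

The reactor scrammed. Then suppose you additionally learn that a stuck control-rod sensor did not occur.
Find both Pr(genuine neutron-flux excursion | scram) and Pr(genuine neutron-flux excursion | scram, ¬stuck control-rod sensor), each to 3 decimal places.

Under noisy-OR, P(scram | causes) = 1 − (1−0.052)·∏(1−qᵢ) over the active causes.
Weight on genuine neutron-flux excursion=true, given the evidence: 0.145807 + 0.073429 = 0.219236
Normalizer over all consistent configurations: 0.052×0.684×0.74 + 0.81988×0.684×0.26 + 0.44068×0.316×0.74 + 0.893729×0.316×0.26 = 0.348605
P(genuine neutron-flux excursion | scram) = 0.219236/0.348605 ≈ 0.629

Now also conditioning on stuck control-rod sensor≠true:
P(scram | ¬stuck control-rod sensor) = 0.052·0.74 + 0.81988·0.26 = 0.038480 + 0.213169 = 0.251649
The genuine neutron-flux excursion-present share is 0.81988·0.26 = 0.213169.
P(genuine neutron-flux excursion | scram, ¬stuck control-rod sensor) = 0.213169 / 0.251649 ≈ 0.847
With stuck control-rod sensor excluded, genuine neutron-flux excursion must carry more of the explanatory weight for the scram.

Pr(genuine neutron-flux excursion | scram) ≈ 0.629; Pr(genuine neutron-flux excursion | scram, ¬stuck control-rod sensor) ≈ 0.847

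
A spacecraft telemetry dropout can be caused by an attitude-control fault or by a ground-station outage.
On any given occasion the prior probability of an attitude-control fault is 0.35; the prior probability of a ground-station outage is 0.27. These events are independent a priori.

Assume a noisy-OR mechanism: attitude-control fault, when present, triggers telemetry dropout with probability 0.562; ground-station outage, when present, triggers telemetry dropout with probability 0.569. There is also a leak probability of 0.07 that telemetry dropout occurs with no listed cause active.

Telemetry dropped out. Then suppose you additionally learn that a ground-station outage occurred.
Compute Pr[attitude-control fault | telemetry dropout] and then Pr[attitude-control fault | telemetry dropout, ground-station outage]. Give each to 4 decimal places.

Under noisy-OR, P(telemetry dropout | causes) = 1 − (1−0.07)·∏(1−qᵢ) over the active causes.
By total probability over the 4 (attitude-control fault, ground-station outage) configurations:
  P(telemetry dropout) = 0.07*0.65*0.73 + 0.59917*0.65*0.27 + 0.59266*0.35*0.73 + 0.824436*0.35*0.27
        = 0.033215 + 0.105154 + 0.151425 + 0.077909 = 0.367703
The terms with attitude-control fault present sum to 0.229334, so
  P(attitude-control fault | telemetry dropout) = 0.229334 / 0.367703 ≈ 0.6237

Now also conditioning on ground-station outage=true:
P(telemetry dropout | ground-station outage) = 0.59917*0.65 + 0.824436*0.35 = 0.389460 + 0.288553 = 0.678013
Restricting to configurations with attitude-control fault present: 0.824436*0.35 = 0.288553.
Hence the posterior is 0.288553/0.678013 ≈ 0.4256.
— ground-station outage explains away the evidence for attitude-control fault.

Pr[attitude-control fault | telemetry dropout] ≈ 0.6237; Pr[attitude-control fault | telemetry dropout, ground-station outage] ≈ 0.4256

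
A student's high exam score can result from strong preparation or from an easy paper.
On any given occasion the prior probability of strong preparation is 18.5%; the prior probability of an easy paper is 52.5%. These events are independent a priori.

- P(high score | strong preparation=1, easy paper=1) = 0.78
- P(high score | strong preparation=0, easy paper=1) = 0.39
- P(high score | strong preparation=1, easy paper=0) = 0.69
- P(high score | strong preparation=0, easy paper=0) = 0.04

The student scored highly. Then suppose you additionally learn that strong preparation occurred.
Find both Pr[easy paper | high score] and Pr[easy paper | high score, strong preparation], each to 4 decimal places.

Weight on easy paper=true, given the evidence: 0.166871 + 0.075758 = 0.242629
Normalizer over all consistent configurations: 0.04×0.815×0.475 + 0.39×0.815×0.525 + 0.69×0.185×0.475 + 0.78×0.185×0.525 = 0.318748
Posterior = 0.242629 / 0.318748 ≈ 0.7612

With the extra evidence:
For the numerator, keep only easy paper=true terms: 0.78*0.525 = 0.409500
The normalizing constant is 0.69*0.475 + 0.78*0.525 = 0.737250
Posterior = 0.409500 / 0.737250 ≈ 0.5554
Conditioning on strong preparation lowers the posterior on easy paper: the classic explaining-away effect in a common-effect structure.

Pr[easy paper | high score] ≈ 0.7612; Pr[easy paper | high score, strong preparation] ≈ 0.5554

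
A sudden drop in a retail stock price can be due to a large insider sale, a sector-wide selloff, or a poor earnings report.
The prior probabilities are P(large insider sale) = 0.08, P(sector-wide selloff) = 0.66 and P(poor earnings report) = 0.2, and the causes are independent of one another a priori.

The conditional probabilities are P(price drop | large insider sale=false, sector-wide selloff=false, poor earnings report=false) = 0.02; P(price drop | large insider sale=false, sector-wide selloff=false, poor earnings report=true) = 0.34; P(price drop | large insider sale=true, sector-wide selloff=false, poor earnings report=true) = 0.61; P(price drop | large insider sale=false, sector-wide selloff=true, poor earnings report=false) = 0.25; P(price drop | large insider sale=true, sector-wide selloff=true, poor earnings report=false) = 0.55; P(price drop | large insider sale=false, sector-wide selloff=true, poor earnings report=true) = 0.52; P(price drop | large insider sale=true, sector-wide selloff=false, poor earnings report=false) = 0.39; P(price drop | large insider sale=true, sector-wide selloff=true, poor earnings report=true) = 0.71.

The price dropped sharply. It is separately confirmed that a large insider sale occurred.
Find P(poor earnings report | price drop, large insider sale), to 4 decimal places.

P(poor earnings report | price drop, large insider sale) ≈ 0.2543

Weight on poor earnings report=true, given the evidence: 0.041480 + 0.093720 = 0.135200
Normalizer over all consistent configurations: 0.39×0.34×0.8 + 0.61×0.34×0.2 + 0.55×0.66×0.8 + 0.71×0.66×0.2 = 0.531680
P(poor earnings report | price drop, large insider sale) = 0.135200/0.531680 ≈ 0.2543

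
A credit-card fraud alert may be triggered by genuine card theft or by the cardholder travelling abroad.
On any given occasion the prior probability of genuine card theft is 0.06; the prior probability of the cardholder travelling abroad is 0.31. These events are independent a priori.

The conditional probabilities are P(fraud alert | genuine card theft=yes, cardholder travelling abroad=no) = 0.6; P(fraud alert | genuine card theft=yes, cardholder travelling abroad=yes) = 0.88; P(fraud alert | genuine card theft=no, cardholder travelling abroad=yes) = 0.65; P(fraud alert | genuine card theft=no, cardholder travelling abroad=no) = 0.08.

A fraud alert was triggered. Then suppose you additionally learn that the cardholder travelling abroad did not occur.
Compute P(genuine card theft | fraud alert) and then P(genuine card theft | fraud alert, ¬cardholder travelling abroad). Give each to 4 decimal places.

P(fraud alert) = 0.08*0.94*0.69 + 0.65*0.94*0.31 + 0.6*0.06*0.69 + 0.88*0.06*0.31 = 0.051888 + 0.189410 + 0.024840 + 0.016368 = 0.282506
The genuine card theft-present share is 0.024840 + 0.016368 = 0.041208.
Hence the posterior is 0.041208/0.282506 ≈ 0.1459.

Now also conditioning on cardholder travelling abroad≠true:
P(fraud alert | ¬cardholder travelling abroad) = 0.08×0.94 + 0.6×0.06 = 0.075200 + 0.036000 = 0.111200
The genuine card theft-present share is 0.6×0.06 = 0.036000.
Hence the posterior is 0.036000/0.111200 ≈ 0.3237.
Ruling out cardholder travelling abroad raises the posterior on genuine card theft — the flip side of explaining away.

P(genuine card theft | fraud alert) ≈ 0.1459; P(genuine card theft | fraud alert, ¬cardholder travelling abroad) ≈ 0.3237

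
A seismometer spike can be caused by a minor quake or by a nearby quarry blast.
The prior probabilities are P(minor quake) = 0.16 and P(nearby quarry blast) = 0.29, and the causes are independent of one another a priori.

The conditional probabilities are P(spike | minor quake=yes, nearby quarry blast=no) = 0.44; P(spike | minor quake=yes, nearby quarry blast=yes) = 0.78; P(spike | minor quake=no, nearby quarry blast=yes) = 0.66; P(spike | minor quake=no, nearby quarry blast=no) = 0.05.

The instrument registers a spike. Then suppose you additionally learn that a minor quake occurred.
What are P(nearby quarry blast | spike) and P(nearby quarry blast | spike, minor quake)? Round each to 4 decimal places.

P(spike) = 0.05*0.84*0.71 + 0.66*0.84*0.29 + 0.44*0.16*0.71 + 0.78*0.16*0.29 = 0.029820 + 0.160776 + 0.049984 + 0.036192 = 0.276772
The nearby quarry blast-present share is 0.160776 + 0.036192 = 0.196968.
P(nearby quarry blast | spike) = 0.196968 / 0.276772 ≈ 0.7117

Now also conditioning on minor quake=true:
P(spike | minor quake) = 0.44·0.71 + 0.78·0.29 = 0.312400 + 0.226200 = 0.538600
Of this, 0.226200 comes from 0.78·0.29 (the nearby quarry blast=true cases).
P(nearby quarry blast | spike, minor quake) = 0.226200 / 0.538600 ≈ 0.4200
The drop from 0.7117 to 0.4200 is the explaining-away (discounting) effect.

P(nearby quarry blast | spike) ≈ 0.7117; P(nearby quarry blast | spike, minor quake) ≈ 0.4200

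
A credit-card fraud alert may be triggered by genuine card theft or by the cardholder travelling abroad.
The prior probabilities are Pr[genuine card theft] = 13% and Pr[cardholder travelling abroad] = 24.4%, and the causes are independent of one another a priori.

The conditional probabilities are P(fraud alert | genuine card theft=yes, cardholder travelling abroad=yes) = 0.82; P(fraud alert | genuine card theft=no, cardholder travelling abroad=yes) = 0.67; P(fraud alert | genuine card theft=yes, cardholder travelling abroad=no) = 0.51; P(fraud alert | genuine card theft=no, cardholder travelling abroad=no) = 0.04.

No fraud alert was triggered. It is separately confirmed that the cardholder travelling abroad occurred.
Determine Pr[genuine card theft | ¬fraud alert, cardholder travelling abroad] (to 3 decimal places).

Weight on genuine card theft=true, given the evidence: 0.18*0.13 = 0.023400
Normalizer over all consistent configurations: 0.33*0.87 + 0.18*0.13 = 0.310500
P(genuine card theft | ¬fraud alert, cardholder travelling abroad) = 0.023400/0.310500 ≈ 0.075

Pr[genuine card theft | ¬fraud alert, cardholder travelling abroad] ≈ 0.075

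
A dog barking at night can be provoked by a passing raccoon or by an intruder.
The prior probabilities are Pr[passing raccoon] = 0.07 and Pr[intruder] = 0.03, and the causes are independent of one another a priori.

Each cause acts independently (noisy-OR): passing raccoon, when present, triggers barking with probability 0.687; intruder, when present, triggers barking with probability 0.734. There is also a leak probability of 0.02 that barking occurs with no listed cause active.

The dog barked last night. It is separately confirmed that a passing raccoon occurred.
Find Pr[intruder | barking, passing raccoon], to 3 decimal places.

Under noisy-OR, P(barking | causes) = 1 − (1−0.02)·∏(1−qᵢ) over the active causes.
Sum P(barking|·) weighted by the priors over both values of intruder:
  P(barking | passing raccoon) = 0.69326*0.97 + 0.918407*0.03
        = 0.672462 + 0.027552 = 0.700014
Configurations with intruder contribute 0.027552, so
  P(intruder | barking, passing raccoon) = 0.027552 / 0.700014 ≈ 0.039

Pr[intruder | barking, passing raccoon] ≈ 0.039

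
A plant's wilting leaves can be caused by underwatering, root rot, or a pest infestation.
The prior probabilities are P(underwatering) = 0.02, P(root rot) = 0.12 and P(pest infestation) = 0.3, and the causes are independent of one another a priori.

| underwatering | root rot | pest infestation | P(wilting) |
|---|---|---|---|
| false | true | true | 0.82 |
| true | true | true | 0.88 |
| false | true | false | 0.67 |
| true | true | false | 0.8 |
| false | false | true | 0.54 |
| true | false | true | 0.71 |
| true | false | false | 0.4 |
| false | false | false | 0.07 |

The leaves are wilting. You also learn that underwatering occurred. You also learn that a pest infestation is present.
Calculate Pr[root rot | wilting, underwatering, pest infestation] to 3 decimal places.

Pr[root rot | wilting, underwatering, pest infestation] ≈ 0.145

P(wilting | underwatering, pest infestation) = 0.71×0.88 + 0.88×0.12 = 0.624800 + 0.105600 = 0.730400
Of this, 0.105600 comes from 0.88×0.12 (the root rot=true cases).
So P(root rot | wilting, underwatering, pest infestation) = 0.105600/0.730400 ≈ 0.145.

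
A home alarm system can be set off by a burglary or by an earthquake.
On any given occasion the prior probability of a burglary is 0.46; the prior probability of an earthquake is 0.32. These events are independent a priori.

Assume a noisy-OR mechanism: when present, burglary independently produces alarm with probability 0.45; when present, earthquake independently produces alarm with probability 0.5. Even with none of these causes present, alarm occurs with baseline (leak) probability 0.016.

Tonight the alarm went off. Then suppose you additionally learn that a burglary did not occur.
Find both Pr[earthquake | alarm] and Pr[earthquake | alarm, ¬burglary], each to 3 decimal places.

Pr[earthquake | alarm] ≈ 0.566; Pr[earthquake | alarm, ¬burglary] ≈ 0.937

Under noisy-OR, P(alarm | causes) = 1 − (1−0.016)·∏(1−qᵢ) over the active causes.
P(alarm) = 0.016*0.54*0.68 + 0.508*0.54*0.32 + 0.4588*0.46*0.68 + 0.7294*0.46*0.32 = 0.005875 + 0.087782 + 0.143513 + 0.107368 = 0.344538
Of this, 0.195150 comes from 0.087782 + 0.107368 (the earthquake=true cases).
Hence the posterior is 0.195150/0.344538 ≈ 0.566.

Now also conditioning on burglary≠true:
Numerator (weight on configurations with earthquake): 0.508×0.32 = 0.162560
Denominator P(alarm | ¬burglary): 0.016×0.68 + 0.508×0.32 = 0.173440
Posterior = 0.162560 / 0.173440 ≈ 0.937
With burglary excluded, earthquake must carry more of the explanatory weight for the alarm.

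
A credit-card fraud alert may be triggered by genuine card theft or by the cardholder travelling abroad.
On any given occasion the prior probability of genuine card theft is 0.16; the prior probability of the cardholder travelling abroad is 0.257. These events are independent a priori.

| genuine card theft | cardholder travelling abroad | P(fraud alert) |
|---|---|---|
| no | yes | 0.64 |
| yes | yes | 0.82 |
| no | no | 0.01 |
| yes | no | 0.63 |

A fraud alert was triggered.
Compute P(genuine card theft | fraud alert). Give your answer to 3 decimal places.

P(genuine card theft | fraud alert) ≈ 0.429

Sum P(fraud alert|·) weighted by the priors over the 4 (genuine card theft, cardholder travelling abroad) configurations:
  P(fraud alert) = 0.01*0.84*0.743 + 0.64*0.84*0.257 + 0.63*0.16*0.743 + 0.82*0.16*0.257
        = 0.006241 + 0.138163 + 0.074894 + 0.033718 = 0.253016
Configurations with genuine card theft contribute 0.108612, so
  P(genuine card theft | fraud alert) = 0.108612 / 0.253016 ≈ 0.429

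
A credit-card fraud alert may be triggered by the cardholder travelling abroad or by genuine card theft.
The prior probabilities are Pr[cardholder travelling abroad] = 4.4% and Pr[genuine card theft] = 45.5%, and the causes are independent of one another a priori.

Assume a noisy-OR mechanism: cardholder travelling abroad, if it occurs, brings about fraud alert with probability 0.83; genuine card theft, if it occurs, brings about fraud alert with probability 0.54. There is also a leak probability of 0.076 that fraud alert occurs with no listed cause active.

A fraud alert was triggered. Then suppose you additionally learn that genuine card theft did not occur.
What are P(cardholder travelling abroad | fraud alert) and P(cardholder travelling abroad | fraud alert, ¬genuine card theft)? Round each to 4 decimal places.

P(cardholder travelling abroad | fraud alert) ≈ 0.1181; P(cardholder travelling abroad | fraud alert, ¬genuine card theft) ≈ 0.3380

Under noisy-OR, P(fraud alert | causes) = 1 − (1−0.076)·∏(1−qᵢ) over the active causes.
Sum P(fraud alert|·) weighted by the priors over the 4 (cardholder travelling abroad, genuine card theft) configurations:
  P(fraud alert) = 0.076×0.956×0.545 + 0.57496×0.956×0.455 + 0.84292×0.044×0.545 + 0.927743×0.044×0.455
        = 0.039598 + 0.250096 + 0.020213 + 0.018573 = 0.328480
The terms with cardholder travelling abroad present sum to 0.038786, so
  P(cardholder travelling abroad | fraud alert) = 0.038786 / 0.328480 ≈ 0.1181

Now condition on the additional information:
For the numerator, keep only cardholder travelling abroad=true terms: 0.84292*0.044 = 0.037088
Denominator P(fraud alert | ¬genuine card theft): 0.076*0.956 + 0.84292*0.044 = 0.109744
P(cardholder travelling abroad | fraud alert, ¬genuine card theft) = 0.037088/0.109744 ≈ 0.3380
Ruling out genuine card theft raises the posterior on cardholder travelling abroad — the flip side of explaining away.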